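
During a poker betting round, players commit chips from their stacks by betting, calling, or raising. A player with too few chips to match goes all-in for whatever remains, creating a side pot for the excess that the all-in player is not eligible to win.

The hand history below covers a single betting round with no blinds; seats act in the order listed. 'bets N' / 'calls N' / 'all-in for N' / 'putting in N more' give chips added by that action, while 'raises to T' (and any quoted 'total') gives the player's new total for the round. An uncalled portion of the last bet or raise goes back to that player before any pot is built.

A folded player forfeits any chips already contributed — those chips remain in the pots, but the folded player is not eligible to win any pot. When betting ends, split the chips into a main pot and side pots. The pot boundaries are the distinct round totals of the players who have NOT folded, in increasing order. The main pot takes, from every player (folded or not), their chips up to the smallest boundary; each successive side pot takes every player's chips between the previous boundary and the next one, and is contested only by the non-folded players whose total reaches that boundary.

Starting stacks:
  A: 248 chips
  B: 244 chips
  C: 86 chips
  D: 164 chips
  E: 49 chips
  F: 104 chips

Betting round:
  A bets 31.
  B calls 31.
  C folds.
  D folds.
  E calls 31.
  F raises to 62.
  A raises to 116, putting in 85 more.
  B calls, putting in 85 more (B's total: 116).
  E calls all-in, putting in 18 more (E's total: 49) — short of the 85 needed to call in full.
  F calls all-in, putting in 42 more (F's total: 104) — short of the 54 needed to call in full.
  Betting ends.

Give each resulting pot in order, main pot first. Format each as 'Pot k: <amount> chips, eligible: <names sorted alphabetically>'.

Contributions: A=116, B=116, E=49, F=104
Folded: C, D
Pot levels (distinct totals of non-folded players): 49, 104, 116
Layer 1-49: 49 each from A, B, E, F = 49*4 = 196 chips; eligible A, B, E, F
Layer 50-104: 55 each from A, B, F = 55*3 = 165 chips; eligible A, B, F
Layer 105-116: 12 each from A, B = 12*2 = 24 chips; eligible A, B

Pot 1: 196 chips, eligible: A, B, E, F
Pot 2: 165 chips, eligible: A, B, F
Pot 3: 24 chips, eligible: A, B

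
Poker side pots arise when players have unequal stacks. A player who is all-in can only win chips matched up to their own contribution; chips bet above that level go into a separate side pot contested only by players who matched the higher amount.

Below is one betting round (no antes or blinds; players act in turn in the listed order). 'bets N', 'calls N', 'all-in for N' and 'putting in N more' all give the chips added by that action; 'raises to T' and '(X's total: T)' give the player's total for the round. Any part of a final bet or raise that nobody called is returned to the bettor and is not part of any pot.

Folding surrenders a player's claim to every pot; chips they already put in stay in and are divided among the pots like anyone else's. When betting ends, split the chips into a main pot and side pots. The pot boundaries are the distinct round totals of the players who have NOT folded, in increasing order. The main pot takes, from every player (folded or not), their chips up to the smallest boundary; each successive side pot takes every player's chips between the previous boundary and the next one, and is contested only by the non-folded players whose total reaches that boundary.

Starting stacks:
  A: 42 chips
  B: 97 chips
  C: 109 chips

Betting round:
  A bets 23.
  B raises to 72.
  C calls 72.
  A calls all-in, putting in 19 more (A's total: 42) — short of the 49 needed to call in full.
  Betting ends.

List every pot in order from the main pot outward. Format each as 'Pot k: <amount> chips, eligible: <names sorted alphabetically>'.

Contributions: A=42, B=72, C=72
Pot levels (distinct totals of non-folded players): 42, 72
Layer 1-42: 42 each from A, B, C = 42*3 = 126 chips; eligible A, B, C
Layer 43-72: 30 each from B, C = 30*2 = 60 chips; eligible B, C

Pot 1: 126 chips, eligible: A, B, C
Pot 2: 60 chips, eligible: B, C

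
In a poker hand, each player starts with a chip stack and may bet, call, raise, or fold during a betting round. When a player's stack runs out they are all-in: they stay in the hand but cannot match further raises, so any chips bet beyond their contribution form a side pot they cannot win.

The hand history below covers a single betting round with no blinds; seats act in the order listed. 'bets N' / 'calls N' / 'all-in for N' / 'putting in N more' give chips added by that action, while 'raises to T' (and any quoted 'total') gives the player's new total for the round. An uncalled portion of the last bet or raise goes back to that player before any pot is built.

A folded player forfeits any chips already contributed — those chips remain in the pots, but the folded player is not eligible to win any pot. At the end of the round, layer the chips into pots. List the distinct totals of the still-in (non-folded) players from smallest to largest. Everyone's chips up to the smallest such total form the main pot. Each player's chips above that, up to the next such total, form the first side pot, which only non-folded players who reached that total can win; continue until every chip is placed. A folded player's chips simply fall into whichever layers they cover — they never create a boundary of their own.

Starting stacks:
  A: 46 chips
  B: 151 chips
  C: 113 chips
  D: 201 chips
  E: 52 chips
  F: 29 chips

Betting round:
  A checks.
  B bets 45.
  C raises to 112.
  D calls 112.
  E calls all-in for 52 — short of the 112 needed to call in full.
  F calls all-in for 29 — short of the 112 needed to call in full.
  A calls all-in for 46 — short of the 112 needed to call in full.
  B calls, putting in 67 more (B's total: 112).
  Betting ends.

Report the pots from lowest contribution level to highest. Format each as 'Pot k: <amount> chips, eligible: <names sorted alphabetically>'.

Pot 1: 174 chips, eligible: A, B, C, D, E, F
Pot 2: 85 chips, eligible: A, B, C, D, E
Pot 3: 24 chips, eligible: B, C, D, E
Pot 4: 180 chips, eligible: B, C, D

Derivation:
Contributions: A=46, B=112, C=112, D=112, E=52, F=29
Pot levels (distinct totals of non-folded players): 29, 46, 52, 112
Layer 1-29: 29 each from A, B, C, D, E, F = 29*6 = 174 chips; eligible A, B, C, D, E, F
Layer 30-46: 17 each from A, B, C, D, E = 17*5 = 85 chips; eligible A, B, C, D, E
Layer 47-52: 6 each from B, C, D, E = 6*4 = 24 chips; eligible B, C, D, E
Layer 53-112: 60 each from B, C, D = 60*3 = 180 chips; eligible B, C, D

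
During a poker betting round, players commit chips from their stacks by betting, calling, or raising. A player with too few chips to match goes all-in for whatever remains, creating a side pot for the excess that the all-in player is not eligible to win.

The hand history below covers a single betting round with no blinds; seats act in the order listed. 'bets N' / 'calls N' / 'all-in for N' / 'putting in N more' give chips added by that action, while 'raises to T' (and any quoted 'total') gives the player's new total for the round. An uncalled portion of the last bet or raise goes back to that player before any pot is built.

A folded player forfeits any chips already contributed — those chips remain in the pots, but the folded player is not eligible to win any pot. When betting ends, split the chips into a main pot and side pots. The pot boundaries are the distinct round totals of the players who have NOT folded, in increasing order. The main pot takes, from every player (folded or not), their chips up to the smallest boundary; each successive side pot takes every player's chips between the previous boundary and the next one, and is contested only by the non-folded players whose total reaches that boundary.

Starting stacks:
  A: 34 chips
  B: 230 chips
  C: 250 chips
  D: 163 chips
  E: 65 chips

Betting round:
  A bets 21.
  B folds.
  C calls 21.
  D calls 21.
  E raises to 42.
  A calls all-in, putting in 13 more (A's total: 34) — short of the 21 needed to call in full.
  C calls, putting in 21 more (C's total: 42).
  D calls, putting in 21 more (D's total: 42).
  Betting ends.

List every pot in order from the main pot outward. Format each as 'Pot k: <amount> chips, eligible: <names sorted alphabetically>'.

Contributions: A=34, C=42, D=42, E=42
Folded: B
Pot levels (distinct totals of non-folded players): 34, 42
Layer 1-34: 34 each from A, C, D, E = 34*4 = 136 chips; eligible A, C, D, E
Layer 35-42: 8 each from C, D, E = 8*3 = 24 chips; eligible C, D, E

Pot 1: 136 chips, eligible: A, C, D, E
Pot 2: 24 chips, eligible: C, D, E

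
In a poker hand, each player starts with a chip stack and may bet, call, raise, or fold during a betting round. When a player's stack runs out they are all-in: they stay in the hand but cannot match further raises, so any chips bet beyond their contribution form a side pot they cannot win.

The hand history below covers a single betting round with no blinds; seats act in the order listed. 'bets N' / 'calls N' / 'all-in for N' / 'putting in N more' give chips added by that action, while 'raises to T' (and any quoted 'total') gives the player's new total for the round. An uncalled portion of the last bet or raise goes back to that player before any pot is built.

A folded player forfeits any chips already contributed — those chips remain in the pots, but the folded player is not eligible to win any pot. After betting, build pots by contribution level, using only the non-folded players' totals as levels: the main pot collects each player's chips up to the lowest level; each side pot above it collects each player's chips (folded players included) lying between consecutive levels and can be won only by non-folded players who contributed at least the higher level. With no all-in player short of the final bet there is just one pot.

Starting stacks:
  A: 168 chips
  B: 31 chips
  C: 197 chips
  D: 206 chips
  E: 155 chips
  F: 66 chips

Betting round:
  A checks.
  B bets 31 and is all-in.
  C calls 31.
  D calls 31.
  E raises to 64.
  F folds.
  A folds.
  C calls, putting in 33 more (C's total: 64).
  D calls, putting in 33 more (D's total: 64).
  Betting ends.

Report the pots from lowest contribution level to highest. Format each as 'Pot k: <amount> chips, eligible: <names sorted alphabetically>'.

Contributions: B=31, C=64, D=64, E=64
Folded: A, F
Pot levels (distinct totals of non-folded players): 31, 64
Layer 1-31: 31 each from B, C, D, E = 31*4 = 124 chips; eligible B, C, D, E
Layer 32-64: 33 each from C, D, E = 33*3 = 99 chips; eligible C, D, E

Pot 1: 124 chips, eligible: B, C, D, E
Pot 2: 99 chips, eligible: C, D, E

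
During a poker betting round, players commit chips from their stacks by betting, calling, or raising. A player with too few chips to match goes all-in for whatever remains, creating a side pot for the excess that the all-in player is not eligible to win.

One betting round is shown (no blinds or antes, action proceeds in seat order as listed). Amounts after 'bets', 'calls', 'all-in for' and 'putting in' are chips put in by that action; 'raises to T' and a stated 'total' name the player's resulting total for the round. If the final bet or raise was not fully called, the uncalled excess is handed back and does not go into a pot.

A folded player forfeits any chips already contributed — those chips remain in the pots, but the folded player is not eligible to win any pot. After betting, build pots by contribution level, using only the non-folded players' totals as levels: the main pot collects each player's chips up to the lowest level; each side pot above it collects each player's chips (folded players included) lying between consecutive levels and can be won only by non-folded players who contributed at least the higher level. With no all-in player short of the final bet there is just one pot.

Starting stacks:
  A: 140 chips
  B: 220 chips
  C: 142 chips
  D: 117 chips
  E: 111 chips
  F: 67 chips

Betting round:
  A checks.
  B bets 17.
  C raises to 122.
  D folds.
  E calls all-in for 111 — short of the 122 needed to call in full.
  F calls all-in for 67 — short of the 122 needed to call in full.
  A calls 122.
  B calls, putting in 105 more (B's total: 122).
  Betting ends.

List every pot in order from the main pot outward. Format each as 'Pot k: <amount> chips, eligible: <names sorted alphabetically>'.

Contributions: A=122, B=122, C=122, E=111, F=67
Folded: D
Pot levels (distinct totals of non-folded players): 67, 111, 122
Layer 1-67: 67 each from A, B, C, E, F = 67*5 = 335 chips; eligible A, B, C, E, F
Layer 68-111: 44 each from A, B, C, E = 44*4 = 176 chips; eligible A, B, C, E
Layer 112-122: 11 each from A, B, C = 11*3 = 33 chips; eligible A, B, C

Pot 1: 335 chips, eligible: A, B, C, E, F
Pot 2: 176 chips, eligible: A, B, C, E
Pot 3: 33 chips, eligible: A, B, C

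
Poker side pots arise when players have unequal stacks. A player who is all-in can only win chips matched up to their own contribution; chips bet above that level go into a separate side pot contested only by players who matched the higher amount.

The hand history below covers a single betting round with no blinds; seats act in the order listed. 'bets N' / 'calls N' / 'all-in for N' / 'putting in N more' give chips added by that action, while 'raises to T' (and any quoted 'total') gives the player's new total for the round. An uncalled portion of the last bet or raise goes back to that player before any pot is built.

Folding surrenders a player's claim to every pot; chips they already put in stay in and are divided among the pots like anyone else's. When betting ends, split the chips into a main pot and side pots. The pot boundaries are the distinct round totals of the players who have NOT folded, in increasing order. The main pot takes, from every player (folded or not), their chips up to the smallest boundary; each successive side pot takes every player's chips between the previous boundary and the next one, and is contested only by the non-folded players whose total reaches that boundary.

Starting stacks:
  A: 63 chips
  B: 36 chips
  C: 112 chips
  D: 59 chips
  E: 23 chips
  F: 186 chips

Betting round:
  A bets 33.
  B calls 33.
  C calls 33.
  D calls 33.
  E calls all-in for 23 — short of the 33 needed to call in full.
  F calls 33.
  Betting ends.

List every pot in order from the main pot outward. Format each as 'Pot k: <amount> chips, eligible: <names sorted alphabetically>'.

Pot 1: 138 chips, eligible: A, B, C, D, E, F
Pot 2: 50 chips, eligible: A, B, C, D, F

Derivation:
Contributions: A=33, B=33, C=33, D=33, E=23, F=33
Pot levels (distinct totals of non-folded players): 23, 33
Layer 1-23: 23 each from A, B, C, D, E, F = 23*6 = 138 chips; eligible A, B, C, D, E, F
Layer 24-33: 10 each from A, B, C, D, F = 10*5 = 50 chips; eligible A, B, C, D, F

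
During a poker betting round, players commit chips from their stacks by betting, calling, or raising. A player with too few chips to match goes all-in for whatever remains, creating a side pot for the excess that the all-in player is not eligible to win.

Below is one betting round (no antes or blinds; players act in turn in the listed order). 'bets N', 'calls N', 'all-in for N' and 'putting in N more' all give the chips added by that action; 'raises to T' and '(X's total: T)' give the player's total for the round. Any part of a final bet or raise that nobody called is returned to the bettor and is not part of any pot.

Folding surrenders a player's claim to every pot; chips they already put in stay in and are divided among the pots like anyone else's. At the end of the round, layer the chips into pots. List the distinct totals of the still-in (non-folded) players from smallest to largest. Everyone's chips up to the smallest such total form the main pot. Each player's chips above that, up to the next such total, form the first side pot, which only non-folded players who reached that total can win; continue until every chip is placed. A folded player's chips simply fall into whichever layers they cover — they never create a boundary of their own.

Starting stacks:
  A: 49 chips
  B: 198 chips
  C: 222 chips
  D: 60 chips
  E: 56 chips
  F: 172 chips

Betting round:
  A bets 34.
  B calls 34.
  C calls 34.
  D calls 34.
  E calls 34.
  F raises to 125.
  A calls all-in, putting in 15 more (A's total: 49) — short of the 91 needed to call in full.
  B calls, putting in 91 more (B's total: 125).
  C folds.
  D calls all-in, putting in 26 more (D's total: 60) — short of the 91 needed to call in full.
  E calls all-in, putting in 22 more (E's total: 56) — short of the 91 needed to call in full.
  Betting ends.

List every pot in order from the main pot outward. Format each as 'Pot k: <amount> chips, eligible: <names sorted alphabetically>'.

Contributions: A=49, B=125, C=34, D=60, E=56, F=125
Folded: C
Pot levels (distinct totals of non-folded players): 49, 56, 60, 125
Layer 1-49: A 49 + B 49 + C 34 + D 49 + E 49 + F 49 = 279 chips; eligible A, B, D, E, F
Layer 50-56: 7 each from B, D, E, F = 7*4 = 28 chips; eligible B, D, E, F
Layer 57-60: 4 each from B, D, F = 4*3 = 12 chips; eligible B, D, F
Layer 61-125: 65 each from B, F = 65*2 = 130 chips; eligible B, F

Pot 1: 279 chips, eligible: A, B, D, E, F
Pot 2: 28 chips, eligible: B, D, E, F
Pot 3: 12 chips, eligible: B, D, F
Pot 4: 130 chips, eligible: B, F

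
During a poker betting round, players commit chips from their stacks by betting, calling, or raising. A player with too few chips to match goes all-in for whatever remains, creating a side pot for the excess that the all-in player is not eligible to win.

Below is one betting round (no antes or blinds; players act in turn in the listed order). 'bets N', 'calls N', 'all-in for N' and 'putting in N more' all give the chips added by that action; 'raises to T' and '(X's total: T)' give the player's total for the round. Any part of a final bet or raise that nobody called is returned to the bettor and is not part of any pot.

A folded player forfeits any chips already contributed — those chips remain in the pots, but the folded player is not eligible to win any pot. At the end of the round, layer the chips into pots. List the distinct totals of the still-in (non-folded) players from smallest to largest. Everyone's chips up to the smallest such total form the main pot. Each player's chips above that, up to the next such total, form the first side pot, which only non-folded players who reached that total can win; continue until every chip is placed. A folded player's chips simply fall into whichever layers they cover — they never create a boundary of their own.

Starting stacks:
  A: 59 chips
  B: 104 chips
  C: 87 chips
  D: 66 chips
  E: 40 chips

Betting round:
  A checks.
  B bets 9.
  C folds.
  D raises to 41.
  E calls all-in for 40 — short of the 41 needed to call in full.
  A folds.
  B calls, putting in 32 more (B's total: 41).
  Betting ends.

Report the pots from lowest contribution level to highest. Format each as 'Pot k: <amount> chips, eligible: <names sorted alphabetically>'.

Pot 1: 120 chips, eligible: B, D, E
Pot 2: 2 chips, eligible: B, D

Derivation:
Contributions: B=41, D=41, E=40
Folded: A, C
Pot levels (distinct totals of non-folded players): 40, 41
Layer 1-40: 40 each from B, D, E = 40*3 = 120 chips; eligible B, D, E
Layer 41-41: 1 each from B, D = 1*2 = 2 chips; eligible B, D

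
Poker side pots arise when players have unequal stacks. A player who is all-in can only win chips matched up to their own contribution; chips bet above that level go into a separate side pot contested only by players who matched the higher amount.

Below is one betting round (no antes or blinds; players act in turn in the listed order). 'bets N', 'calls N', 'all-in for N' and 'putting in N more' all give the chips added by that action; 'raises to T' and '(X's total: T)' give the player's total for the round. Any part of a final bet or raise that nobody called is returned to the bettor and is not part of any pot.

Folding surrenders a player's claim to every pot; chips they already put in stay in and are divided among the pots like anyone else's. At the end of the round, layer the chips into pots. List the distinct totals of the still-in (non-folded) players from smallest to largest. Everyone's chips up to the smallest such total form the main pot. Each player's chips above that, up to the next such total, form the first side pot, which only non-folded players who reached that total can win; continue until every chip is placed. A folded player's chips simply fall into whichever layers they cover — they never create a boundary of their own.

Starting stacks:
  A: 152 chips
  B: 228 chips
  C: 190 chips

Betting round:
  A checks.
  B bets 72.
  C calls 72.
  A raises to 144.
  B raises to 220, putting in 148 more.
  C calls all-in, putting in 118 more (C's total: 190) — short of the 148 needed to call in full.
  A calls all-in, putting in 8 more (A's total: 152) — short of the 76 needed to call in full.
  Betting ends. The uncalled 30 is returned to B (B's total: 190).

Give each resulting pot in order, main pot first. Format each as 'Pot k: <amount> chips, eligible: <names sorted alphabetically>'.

Contributions (after 30 returned to B): A=152, B=190, C=190
Pot levels (distinct totals of non-folded players): 152, 190
Layer 1-152: 152 each from A, B, C = 152*3 = 456 chips; eligible A, B, C
Layer 153-190: 38 each from B, C = 38*2 = 76 chips; eligible B, C

Pot 1: 456 chips, eligible: A, B, C
Pot 2: 76 chips, eligible: B, C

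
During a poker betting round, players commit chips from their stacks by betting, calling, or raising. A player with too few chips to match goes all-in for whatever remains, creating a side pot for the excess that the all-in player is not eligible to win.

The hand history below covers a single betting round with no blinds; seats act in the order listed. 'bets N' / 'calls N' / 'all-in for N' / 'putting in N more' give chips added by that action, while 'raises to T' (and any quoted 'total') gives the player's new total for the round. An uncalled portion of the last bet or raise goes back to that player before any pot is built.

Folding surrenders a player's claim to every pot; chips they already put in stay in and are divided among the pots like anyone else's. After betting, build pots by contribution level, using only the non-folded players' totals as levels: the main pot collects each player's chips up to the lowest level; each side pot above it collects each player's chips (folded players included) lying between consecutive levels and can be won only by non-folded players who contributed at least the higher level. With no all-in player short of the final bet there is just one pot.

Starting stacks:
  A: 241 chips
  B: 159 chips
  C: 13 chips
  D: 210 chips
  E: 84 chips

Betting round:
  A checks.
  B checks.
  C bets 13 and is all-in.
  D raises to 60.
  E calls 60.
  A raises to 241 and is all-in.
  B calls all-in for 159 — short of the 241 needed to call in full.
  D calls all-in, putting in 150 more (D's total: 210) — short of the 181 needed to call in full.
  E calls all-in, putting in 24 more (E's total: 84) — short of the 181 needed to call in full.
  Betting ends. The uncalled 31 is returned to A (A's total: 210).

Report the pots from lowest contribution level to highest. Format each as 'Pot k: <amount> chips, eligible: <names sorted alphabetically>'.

Contributions (after 31 returned to A): A=210, B=159, C=13, D=210, E=84
Pot levels (distinct totals of non-folded players): 13, 84, 159, 210
Layer 1-13: 13 each from A, B, C, D, E = 13*5 = 65 chips; eligible A, B, C, D, E
Layer 14-84: 71 each from A, B, D, E = 71*4 = 284 chips; eligible A, B, D, E
Layer 85-159: 75 each from A, B, D = 75*3 = 225 chips; eligible A, B, D
Layer 160-210: 51 each from A, D = 51*2 = 102 chips; eligible A, D

Pot 1: 65 chips, eligible: A, B, C, D, E
Pot 2: 284 chips, eligible: A, B, D, E
Pot 3: 225 chips, eligible: A, B, D
Pot 4: 102 chips, eligible: A, D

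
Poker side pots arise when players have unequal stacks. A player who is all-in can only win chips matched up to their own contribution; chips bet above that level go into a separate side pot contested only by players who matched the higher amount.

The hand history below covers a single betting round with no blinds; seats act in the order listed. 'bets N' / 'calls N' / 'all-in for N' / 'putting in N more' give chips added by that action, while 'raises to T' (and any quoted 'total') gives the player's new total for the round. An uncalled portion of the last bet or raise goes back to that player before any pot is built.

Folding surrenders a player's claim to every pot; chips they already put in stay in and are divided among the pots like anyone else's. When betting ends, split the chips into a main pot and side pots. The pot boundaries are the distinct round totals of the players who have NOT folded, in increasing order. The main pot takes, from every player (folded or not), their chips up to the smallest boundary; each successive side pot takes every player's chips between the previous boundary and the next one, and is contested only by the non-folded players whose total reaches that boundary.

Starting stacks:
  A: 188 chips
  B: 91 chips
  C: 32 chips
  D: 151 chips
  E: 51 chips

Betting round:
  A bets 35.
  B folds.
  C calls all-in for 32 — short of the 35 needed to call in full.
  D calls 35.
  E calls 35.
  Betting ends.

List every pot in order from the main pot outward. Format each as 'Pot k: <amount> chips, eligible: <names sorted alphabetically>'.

Pot 1: 128 chips, eligible: A, C, D, E
Pot 2: 9 chips, eligible: A, D, E

Derivation:
Contributions: A=35, C=32, D=35, E=35
Folded: B
Pot levels (distinct totals of non-folded players): 32, 35
Layer 1-32: 32 each from A, C, D, E = 32*4 = 128 chips; eligible A, C, D, E
Layer 33-35: 3 each from A, D, E = 3*3 = 9 chips; eligible A, D, E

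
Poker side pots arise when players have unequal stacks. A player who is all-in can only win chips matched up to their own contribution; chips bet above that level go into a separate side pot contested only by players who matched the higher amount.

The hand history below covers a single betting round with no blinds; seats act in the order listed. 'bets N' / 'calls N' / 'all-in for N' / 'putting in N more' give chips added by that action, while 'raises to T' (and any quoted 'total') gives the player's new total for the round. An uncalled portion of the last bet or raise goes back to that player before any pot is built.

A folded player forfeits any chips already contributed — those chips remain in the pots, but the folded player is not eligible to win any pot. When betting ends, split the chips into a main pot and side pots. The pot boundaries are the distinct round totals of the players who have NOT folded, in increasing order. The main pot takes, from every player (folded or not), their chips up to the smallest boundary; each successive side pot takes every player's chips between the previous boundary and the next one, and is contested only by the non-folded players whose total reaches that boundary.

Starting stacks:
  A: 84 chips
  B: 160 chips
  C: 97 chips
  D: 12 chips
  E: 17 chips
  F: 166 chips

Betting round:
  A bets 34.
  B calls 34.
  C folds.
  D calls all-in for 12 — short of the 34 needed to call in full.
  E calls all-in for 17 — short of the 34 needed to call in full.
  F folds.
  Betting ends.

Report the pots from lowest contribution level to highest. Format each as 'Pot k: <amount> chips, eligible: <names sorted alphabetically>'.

Pot 1: 48 chips, eligible: A, B, D, E
Pot 2: 15 chips, eligible: A, B, E
Pot 3: 34 chips, eligible: A, B

Derivation:
Contributions: A=34, B=34, D=12, E=17
Folded: C, F
Pot levels (distinct totals of non-folded players): 12, 17, 34
Layer 1-12: 12 each from A, B, D, E = 12*4 = 48 chips; eligible A, B, D, E
Layer 13-17: 5 each from A, B, E = 5*3 = 15 chips; eligible A, B, E
Layer 18-34: 17 each from A, B = 17*2 = 34 chips; eligible A, B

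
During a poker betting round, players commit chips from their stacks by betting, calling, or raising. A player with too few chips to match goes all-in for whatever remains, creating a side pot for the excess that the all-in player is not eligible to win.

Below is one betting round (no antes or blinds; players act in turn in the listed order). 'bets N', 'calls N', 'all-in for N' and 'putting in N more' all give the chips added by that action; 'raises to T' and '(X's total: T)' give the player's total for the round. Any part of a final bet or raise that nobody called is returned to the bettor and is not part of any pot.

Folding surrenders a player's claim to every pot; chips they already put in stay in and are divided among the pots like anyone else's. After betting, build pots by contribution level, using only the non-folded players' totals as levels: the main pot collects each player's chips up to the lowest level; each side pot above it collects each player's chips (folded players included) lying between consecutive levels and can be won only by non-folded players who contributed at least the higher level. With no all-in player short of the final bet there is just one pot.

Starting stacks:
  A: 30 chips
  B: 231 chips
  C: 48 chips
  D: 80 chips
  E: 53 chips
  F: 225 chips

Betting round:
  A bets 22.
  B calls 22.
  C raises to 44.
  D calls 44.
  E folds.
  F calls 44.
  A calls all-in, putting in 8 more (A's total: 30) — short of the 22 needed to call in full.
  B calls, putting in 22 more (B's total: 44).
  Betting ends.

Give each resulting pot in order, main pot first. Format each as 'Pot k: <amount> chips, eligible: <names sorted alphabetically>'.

Pot 1: 150 chips, eligible: A, B, C, D, F
Pot 2: 56 chips, eligible: B, C, D, F

Derivation:
Contributions: A=30, B=44, C=44, D=44, F=44
Folded: E
Pot levels (distinct totals of non-folded players): 30, 44
Layer 1-30: 30 each from A, B, C, D, F = 30*5 = 150 chips; eligible A, B, C, D, F
Layer 31-44: 14 each from B, C, D, F = 14*4 = 56 chips; eligible B, C, D, F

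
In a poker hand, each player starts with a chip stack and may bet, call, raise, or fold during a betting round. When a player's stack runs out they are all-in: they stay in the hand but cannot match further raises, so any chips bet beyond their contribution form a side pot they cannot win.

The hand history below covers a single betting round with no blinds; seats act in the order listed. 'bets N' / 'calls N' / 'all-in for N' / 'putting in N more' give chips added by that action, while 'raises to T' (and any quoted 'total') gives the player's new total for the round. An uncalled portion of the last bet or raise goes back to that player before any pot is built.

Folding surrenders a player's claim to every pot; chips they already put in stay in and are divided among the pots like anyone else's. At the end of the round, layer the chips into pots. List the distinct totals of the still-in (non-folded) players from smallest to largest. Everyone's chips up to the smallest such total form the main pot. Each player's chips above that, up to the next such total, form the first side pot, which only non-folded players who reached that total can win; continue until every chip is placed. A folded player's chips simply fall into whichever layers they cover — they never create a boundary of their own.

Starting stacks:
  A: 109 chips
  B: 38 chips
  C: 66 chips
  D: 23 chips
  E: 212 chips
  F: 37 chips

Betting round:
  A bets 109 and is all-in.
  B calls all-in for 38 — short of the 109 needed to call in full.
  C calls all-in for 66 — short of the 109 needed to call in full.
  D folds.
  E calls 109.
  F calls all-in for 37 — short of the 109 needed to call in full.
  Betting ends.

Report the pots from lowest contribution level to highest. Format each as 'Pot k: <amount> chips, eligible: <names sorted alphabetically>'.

Contributions: A=109, B=38, C=66, E=109, F=37
Folded: D
Pot levels (distinct totals of non-folded players): 37, 38, 66, 109
Layer 1-37: 37 each from A, B, C, E, F = 37*5 = 185 chips; eligible A, B, C, E, F
Layer 38-38: 1 each from A, B, C, E = 1*4 = 4 chips; eligible A, B, C, E
Layer 39-66: 28 each from A, C, E = 28*3 = 84 chips; eligible A, C, E
Layer 67-109: 43 each from A, E = 43*2 = 86 chips; eligible A, E

Pot 1: 185 chips, eligible: A, B, C, E, F
Pot 2: 4 chips, eligible: A, B, C, E
Pot 3: 84 chips, eligible: A, C, E
Pot 4: 86 chips, eligible: A, E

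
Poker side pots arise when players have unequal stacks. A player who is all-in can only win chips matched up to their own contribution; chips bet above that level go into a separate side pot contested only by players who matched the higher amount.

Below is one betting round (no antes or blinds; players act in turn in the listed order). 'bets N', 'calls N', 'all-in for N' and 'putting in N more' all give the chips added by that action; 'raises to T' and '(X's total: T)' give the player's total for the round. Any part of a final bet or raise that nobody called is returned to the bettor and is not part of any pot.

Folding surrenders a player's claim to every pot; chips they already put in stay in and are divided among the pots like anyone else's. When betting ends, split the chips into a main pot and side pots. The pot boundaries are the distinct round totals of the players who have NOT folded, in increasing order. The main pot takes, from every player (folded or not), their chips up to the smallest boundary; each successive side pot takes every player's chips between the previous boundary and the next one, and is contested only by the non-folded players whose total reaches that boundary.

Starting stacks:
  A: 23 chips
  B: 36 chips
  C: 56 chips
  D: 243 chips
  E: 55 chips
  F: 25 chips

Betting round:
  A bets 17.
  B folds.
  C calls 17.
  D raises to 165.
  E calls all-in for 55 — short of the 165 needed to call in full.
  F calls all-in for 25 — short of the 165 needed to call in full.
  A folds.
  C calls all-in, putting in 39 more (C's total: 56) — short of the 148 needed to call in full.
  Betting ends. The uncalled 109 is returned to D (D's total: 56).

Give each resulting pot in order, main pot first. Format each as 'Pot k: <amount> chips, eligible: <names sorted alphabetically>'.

Pot 1: 117 chips, eligible: C, D, E, F
Pot 2: 90 chips, eligible: C, D, E
Pot 3: 2 chips, eligible: C, D

Derivation:
Contributions (after 109 returned to D): A=17, C=56, D=56, E=55, F=25
Folded: A, B
Pot levels (distinct totals of non-folded players): 25, 55, 56
Layer 1-25: A 17 + C 25 + D 25 + E 25 + F 25 = 117 chips; eligible C, D, E, F
Layer 26-55: 30 each from C, D, E = 30*3 = 90 chips; eligible C, D, E
Layer 56-56: 1 each from C, D = 1*2 = 2 chips; eligible C, D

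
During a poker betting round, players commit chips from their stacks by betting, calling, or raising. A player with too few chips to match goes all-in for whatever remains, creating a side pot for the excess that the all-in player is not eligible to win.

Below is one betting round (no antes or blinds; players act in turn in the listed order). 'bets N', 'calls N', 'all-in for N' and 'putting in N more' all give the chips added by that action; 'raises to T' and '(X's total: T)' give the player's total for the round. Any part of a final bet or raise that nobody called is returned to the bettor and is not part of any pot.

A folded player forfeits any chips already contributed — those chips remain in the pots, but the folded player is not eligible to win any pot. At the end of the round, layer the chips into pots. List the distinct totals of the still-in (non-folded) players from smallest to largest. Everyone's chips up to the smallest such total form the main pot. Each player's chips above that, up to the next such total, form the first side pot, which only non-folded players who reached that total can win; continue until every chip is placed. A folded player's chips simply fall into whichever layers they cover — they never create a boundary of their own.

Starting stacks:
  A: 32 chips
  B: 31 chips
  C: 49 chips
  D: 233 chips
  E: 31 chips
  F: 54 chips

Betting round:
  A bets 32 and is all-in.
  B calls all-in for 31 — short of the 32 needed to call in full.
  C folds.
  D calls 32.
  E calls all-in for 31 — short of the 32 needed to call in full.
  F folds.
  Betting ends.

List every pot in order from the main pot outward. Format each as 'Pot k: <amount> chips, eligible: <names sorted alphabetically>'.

Pot 1: 124 chips, eligible: A, B, D, E
Pot 2: 2 chips, eligible: A, D

Derivation:
Contributions: A=32, B=31, D=32, E=31
Folded: C, F
Pot levels (distinct totals of non-folded players): 31, 32
Layer 1-31: 31 each from A, B, D, E = 31*4 = 124 chips; eligible A, B, D, E
Layer 32-32: 1 each from A, D = 1*2 = 2 chips; eligible A, D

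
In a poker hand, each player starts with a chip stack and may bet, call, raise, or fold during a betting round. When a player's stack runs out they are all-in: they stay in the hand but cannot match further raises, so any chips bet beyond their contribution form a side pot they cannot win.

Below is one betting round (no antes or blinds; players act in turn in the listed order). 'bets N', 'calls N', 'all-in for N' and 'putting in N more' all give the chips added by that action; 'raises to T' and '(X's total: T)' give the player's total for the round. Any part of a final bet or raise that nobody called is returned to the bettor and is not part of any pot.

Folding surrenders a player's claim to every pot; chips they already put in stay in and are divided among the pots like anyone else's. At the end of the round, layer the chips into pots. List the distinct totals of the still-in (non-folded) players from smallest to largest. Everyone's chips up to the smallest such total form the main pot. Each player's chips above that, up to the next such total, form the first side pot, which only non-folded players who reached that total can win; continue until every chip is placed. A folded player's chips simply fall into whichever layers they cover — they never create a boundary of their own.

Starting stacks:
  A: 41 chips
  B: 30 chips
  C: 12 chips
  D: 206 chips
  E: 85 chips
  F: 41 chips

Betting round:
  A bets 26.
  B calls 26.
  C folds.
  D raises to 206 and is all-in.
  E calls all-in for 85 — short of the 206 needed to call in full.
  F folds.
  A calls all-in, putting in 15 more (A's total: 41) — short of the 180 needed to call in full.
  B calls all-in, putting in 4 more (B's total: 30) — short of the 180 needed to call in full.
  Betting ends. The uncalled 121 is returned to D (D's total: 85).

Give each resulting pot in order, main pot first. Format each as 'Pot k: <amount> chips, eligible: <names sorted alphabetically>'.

Pot 1: 120 chips, eligible: A, B, D, E
Pot 2: 33 chips, eligible: A, D, E
Pot 3: 88 chips, eligible: D, E

Derivation:
Contributions (after 121 returned to D): A=41, B=30, D=85, E=85
Folded: C, F
Pot levels (distinct totals of non-folded players): 30, 41, 85
Layer 1-30: 30 each from A, B, D, E = 30*4 = 120 chips; eligible A, B, D, E
Layer 31-41: 11 each from A, D, E = 11*3 = 33 chips; eligible A, D, E
Layer 42-85: 44 each from D, E = 44*2 = 88 chips; eligible D, E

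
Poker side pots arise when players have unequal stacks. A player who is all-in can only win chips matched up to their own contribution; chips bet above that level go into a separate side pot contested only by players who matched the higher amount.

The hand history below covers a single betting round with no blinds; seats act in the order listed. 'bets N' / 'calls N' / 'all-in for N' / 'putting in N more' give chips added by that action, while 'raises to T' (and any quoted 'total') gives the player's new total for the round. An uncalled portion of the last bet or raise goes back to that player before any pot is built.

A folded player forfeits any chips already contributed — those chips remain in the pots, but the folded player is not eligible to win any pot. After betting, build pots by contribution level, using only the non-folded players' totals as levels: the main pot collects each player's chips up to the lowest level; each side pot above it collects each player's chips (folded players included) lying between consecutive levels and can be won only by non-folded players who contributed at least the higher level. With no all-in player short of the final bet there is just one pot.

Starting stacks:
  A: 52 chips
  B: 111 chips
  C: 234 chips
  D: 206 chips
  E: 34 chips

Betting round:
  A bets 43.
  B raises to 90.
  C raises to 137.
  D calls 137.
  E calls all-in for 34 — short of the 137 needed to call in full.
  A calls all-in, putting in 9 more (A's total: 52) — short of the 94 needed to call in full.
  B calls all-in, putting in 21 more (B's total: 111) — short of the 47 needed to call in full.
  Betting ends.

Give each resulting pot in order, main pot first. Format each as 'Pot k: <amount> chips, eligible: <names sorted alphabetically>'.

Contributions: A=52, B=111, C=137, D=137, E=34
Pot levels (distinct totals of non-folded players): 34, 52, 111, 137
Layer 1-34: 34 each from A, B, C, D, E = 34*5 = 170 chips; eligible A, B, C, D, E
Layer 35-52: 18 each from A, B, C, D = 18*4 = 72 chips; eligible A, B, C, D
Layer 53-111: 59 each from B, C, D = 59*3 = 177 chips; eligible B, C, D
Layer 112-137: 26 each from C, D = 26*2 = 52 chips; eligible C, D

Pot 1: 170 chips, eligible: A, B, C, D, E
Pot 2: 72 chips, eligible: A, B, C, D
Pot 3: 177 chips, eligible: B, C, D
Pot 4: 52 chips, eligible: C, D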